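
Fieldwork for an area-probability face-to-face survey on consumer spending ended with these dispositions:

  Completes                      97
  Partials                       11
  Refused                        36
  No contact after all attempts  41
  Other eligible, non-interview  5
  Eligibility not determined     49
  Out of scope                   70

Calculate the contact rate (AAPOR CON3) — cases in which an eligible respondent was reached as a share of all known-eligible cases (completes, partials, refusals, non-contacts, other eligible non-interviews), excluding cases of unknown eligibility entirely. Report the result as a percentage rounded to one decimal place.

78.4%

Numerator → 97 + 11 + 36 + 5 = 149
Denominator → 97 + 11 + 36 + 41 + 5 = 190
CON3 = 149 / 190 = 0.7842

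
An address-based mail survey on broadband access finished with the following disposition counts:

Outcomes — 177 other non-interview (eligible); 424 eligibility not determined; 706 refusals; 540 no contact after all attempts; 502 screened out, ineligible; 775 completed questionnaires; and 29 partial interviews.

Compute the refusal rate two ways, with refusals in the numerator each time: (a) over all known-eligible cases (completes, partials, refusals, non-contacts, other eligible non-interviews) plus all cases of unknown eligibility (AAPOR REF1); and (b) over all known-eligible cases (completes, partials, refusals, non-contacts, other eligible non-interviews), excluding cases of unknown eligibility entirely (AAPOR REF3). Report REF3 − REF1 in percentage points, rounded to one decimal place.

5.1

Top: 706
Denominator: 775 + 29 + 706 + 540 + 177 + 424 = 2651
REF1 = 706 / 2651 = 0.2663
Denominator: 775 + 29 + 706 + 540 + 177 = 2227
REF3 = 706 / 2227 = 0.3170
Difference = 31.70 − 26.63 = 5.07 percentage points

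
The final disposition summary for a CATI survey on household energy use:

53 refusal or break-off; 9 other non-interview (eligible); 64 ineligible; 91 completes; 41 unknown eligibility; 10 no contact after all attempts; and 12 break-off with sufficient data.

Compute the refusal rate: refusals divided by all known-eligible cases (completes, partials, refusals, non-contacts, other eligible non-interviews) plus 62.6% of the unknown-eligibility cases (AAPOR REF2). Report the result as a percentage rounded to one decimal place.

26.4%

Top = 53
Determined eligible = 91 + 12 + 53 + 10 + 9 = 175
Estimated eligible among unknowns = 0.6260 × 41 = 25.67
Denom = 175 + 25.67 = 200.67
REF2 = 53 / 200.67 = 0.2641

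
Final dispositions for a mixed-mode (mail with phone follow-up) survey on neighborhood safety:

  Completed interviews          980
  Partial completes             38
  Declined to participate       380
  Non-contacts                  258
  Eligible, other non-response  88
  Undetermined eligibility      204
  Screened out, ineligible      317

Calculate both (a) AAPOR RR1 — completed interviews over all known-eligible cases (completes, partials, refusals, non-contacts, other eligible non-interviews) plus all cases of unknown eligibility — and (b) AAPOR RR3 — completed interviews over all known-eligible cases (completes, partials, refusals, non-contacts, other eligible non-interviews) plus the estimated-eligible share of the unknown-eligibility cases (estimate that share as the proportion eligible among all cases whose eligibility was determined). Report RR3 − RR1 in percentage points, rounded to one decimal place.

Num: 980
Base: 980 + 38 + 380 + 258 + 88 + 204 = 1948
RR1 = 980 / 1948 = 0.5031
Known eligible: 980 + 38 + 380 + 258 + 88 = 1744
e = 1744 / (1744 + 317) = 1744 / 2061 = 0.8462
Eligible share of unknowns: 0.8462 × 204 = 172.62
Base: 1744 + 172.62 = 1916.62
RR3 = 980 / 1916.62 = 0.5113
Difference = 51.13 − 50.31 = 0.82 percentage points

0.8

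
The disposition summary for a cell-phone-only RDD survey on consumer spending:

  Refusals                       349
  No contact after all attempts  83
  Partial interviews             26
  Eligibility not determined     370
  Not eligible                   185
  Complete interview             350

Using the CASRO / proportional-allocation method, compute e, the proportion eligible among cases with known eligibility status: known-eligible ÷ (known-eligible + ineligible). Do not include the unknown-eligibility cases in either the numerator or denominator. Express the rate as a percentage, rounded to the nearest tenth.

81.4%

Eligible (known) = 350 + 26 + 349 + 83 = 808
e = 808 / (808 + 185) = 808 / 993 = 0.8137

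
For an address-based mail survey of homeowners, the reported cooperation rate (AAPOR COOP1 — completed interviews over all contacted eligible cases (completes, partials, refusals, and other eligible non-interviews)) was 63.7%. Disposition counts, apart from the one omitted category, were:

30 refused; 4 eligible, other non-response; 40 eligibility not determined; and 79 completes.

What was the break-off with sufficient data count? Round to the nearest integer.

11

COOP1 = 79 / D = 0.637
D = 79 / 0.637 = 124.0
Rest of base = 113
break-off with sufficient data = 124.0 − 113 ≈ 11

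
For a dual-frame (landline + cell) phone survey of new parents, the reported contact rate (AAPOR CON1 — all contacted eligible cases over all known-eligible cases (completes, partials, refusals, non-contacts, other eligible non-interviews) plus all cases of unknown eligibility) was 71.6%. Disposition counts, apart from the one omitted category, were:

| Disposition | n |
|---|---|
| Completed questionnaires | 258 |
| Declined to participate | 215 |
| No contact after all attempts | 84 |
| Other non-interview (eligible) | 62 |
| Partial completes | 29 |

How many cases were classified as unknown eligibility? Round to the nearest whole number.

Numerator: 258 + 29 + 215 + 62 = 564
CON1 = 564 / D = 0.716
D = 564 / 0.716 = 787.7
Rest of base = 648
unknown eligibility = 787.7 − 648 ≈ 140

140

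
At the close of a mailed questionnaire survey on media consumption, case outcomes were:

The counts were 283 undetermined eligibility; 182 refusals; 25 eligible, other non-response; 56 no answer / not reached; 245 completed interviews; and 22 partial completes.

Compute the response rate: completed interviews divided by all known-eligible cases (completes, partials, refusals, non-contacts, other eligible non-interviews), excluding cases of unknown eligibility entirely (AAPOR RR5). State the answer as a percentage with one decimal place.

46.2%

Num → 245
Base → 245 + 22 + 182 + 56 + 25 = 530
RR5 = 245 / 530 = 0.4623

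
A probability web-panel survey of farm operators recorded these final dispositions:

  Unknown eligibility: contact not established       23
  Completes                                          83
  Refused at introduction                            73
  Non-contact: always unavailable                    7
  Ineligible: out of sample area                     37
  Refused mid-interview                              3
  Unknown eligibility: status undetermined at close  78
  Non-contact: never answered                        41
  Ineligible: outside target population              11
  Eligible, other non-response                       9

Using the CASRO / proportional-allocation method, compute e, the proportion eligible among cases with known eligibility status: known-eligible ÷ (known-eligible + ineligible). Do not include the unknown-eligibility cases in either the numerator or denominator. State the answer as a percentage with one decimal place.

81.8%

Refusals = 73 + 3 = 76
No contact after all attempts = 41 + 7 = 48
Undetermined eligibility = 23 + 78 = 101
Screened out, ineligible = 11 + 37 = 48
Eligible (known) → 83 + 76 + 48 + 9 = 216
e = 216 / (216 + 48) = 216 / 264 = 0.8182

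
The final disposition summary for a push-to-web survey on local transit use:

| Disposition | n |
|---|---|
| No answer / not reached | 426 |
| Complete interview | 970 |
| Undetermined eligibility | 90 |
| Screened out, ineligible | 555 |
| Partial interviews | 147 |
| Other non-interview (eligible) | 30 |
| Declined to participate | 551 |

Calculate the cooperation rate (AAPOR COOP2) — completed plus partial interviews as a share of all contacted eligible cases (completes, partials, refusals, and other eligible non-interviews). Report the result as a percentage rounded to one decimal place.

Top = 970 + 147 = 1117
Denom = 970 + 147 + 551 + 30 = 1698
COOP2 = 1117 / 1698 = 0.6578

65.8%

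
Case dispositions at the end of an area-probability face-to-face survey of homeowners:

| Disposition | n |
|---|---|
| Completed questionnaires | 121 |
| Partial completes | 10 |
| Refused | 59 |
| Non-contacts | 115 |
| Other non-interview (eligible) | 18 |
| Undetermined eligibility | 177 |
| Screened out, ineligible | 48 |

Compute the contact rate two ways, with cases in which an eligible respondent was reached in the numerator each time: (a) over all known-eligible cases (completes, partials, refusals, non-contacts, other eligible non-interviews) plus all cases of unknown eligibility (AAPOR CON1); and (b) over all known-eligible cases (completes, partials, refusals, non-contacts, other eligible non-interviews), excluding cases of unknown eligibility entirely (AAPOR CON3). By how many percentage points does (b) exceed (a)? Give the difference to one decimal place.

22.8

Num: 121 + 10 + 59 + 18 = 208
Denominator: 121 + 10 + 59 + 115 + 18 + 177 = 500
CON1 = 208 / 500 = 0.4160
Denominator: 121 + 10 + 59 + 115 + 18 = 323
CON3 = 208 / 323 = 0.6440
Difference = 64.40 − 41.60 = 22.80 percentage points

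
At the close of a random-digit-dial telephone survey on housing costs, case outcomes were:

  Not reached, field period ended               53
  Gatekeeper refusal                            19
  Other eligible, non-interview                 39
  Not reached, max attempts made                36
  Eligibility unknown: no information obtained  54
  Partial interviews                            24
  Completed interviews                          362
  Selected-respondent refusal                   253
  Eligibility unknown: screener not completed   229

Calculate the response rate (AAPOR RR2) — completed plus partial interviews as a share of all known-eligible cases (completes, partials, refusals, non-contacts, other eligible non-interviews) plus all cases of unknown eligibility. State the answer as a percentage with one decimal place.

36.1%

Refusals = 19 + 253 = 272
Never reached = 53 + 36 = 89
Unknown eligibility = 229 + 54 = 283
Top: 362 + 24 = 386
Denom: 362 + 24 + 272 + 89 + 39 + 283 = 1069
RR2 = 386 / 1069 = 0.3611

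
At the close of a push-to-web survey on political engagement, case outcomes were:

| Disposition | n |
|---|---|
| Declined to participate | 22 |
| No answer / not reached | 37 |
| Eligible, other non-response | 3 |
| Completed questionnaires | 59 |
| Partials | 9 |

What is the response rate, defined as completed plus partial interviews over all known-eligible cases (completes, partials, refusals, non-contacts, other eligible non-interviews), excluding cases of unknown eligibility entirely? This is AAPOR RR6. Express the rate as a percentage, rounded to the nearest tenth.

52.3%

Num = 59 + 9 = 68
Denominator = 59 + 9 + 22 + 37 + 3 = 130
RR6 = 68 / 130 = 0.5231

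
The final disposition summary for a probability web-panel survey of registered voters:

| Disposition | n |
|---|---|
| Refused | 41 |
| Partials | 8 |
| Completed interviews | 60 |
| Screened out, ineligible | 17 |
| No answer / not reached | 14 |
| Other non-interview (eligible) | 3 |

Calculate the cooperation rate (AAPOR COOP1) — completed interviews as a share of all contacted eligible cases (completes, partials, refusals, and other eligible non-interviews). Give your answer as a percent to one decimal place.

53.6%

Top → 60
Denom → 60 + 8 + 41 + 3 = 112
COOP1 = 60 / 112 = 0.5357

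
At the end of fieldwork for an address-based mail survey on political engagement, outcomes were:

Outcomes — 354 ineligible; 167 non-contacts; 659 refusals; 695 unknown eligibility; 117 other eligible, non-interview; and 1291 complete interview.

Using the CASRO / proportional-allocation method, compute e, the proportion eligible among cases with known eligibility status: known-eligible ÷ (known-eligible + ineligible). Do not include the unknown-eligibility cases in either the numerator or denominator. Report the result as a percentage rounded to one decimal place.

86.3%

Determined eligible = 1291 + 659 + 167 + 117 = 2234
e = 2234 / (2234 + 354) = 2234 / 2588 = 0.8632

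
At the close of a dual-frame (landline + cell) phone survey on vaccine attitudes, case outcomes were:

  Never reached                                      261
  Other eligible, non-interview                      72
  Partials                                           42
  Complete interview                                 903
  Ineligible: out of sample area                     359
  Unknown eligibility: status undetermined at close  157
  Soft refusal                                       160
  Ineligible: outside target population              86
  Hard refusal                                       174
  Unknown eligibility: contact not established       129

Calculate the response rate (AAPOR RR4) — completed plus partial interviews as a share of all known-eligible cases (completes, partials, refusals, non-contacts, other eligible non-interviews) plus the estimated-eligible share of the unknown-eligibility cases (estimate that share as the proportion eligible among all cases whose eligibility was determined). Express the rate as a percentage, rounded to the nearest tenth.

51.5%

Declined to participate = 174 + 160 = 334
Unknown eligibility = 129 + 157 = 286
Screened out, ineligible = 86 + 359 = 445
Num = 903 + 42 = 945
Determined eligible = 903 + 42 + 334 + 261 + 72 = 1612
e = 1612 / (1612 + 445) = 1612 / 2057 = 0.7837
e × U = 0.7837 × 286 = 224.14
Denom = 1612 + 224.14 = 1836.14
RR4 = 945 / 1836.14 = 0.5147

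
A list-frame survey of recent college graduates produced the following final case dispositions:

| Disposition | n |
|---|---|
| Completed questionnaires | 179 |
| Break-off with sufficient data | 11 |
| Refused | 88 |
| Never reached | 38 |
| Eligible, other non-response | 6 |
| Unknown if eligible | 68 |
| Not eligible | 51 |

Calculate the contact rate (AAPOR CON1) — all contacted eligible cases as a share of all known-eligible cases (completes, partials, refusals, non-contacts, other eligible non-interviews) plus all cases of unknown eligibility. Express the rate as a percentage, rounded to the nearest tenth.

Top = 179 + 11 + 88 + 6 = 284
Denominator = 179 + 11 + 88 + 38 + 6 + 68 = 390
CON1 = 284 / 390 = 0.7282

72.8%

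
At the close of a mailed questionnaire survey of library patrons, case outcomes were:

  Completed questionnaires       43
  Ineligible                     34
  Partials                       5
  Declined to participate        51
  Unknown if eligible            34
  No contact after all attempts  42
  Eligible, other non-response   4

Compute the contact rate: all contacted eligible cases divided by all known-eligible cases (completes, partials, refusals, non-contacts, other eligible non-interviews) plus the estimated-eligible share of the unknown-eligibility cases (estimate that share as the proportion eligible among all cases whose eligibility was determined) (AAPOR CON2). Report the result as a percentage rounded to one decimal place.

Num = 43 + 5 + 51 + 4 = 103
Eligible (known) = 43 + 5 + 51 + 42 + 4 = 145
e = 145 / (145 + 34) = 145 / 179 = 0.8101
Eligible share of unknowns = 0.8101 × 34 = 27.54
Denom = 145 + 27.54 = 172.54
CON2 = 103 / 172.54 = 0.5970

59.7%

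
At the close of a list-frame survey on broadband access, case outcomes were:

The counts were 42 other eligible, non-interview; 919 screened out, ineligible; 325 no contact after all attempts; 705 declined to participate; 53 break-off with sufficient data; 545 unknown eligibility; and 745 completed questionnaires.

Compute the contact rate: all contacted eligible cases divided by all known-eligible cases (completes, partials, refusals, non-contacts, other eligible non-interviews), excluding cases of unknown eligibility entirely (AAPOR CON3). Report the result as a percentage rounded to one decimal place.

82.6%

Top: 745 + 53 + 705 + 42 = 1545
Base: 745 + 53 + 705 + 325 + 42 = 1870
CON3 = 1545 / 1870 = 0.8262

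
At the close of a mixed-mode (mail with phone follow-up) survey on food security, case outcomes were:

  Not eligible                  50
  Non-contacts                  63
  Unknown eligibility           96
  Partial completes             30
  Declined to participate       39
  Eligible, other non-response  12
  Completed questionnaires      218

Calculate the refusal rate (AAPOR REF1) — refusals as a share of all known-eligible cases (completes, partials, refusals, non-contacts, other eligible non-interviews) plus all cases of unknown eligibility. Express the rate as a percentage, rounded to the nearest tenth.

Num: 39
Denominator: 218 + 30 + 39 + 63 + 12 + 96 = 458
REF1 = 39 / 458 = 0.0852

8.5%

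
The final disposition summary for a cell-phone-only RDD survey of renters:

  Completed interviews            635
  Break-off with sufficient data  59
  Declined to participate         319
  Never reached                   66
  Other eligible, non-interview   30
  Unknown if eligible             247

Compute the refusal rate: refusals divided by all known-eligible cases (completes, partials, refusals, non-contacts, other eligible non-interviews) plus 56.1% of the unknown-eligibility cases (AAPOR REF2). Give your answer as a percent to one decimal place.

Numerator → 319
Determined eligible → 635 + 59 + 319 + 66 + 30 = 1109
Eligible share of unknowns → 0.5610 × 247 = 138.57
Denominator → 1109 + 138.57 = 1247.57
REF2 = 319 / 1247.57 = 0.2557

25.6%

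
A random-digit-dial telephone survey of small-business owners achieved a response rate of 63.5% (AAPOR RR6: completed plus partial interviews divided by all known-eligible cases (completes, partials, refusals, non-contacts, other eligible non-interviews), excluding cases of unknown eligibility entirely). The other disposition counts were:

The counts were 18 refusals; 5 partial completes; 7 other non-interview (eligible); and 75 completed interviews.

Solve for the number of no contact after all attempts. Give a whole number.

Numerator: 75 + 5 = 80
RR6 = 80 / D = 0.635
D = 80 / 0.635 = 126.0
Remaining denominator categories sum to 105
no contact after all attempts = 126.0 − 105 ≈ 21

21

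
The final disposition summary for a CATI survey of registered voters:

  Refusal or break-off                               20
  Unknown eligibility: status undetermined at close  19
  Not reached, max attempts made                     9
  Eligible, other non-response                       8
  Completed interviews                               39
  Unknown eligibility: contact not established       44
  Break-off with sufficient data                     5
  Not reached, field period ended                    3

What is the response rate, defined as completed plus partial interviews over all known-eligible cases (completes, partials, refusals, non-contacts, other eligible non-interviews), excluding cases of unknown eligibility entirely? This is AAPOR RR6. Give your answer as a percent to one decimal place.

52.4%

Never reached = 3 + 9 = 12
Unknown if eligible = 44 + 19 = 63
Numerator = 39 + 5 = 44
Denominator = 39 + 5 + 20 + 12 + 8 = 84
RR6 = 44 / 84 = 0.5238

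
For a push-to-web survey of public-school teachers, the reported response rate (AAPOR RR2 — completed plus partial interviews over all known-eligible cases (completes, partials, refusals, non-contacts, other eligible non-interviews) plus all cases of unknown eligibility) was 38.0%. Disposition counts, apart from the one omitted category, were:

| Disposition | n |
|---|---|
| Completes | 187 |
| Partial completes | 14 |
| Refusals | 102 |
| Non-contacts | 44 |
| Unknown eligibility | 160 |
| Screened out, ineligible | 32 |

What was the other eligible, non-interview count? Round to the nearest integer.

Top → 187 + 14 = 201
RR2 = 201 / D = 0.380
D = 201 / 0.380 = 528.9
Other denominator terms total 507
other eligible, non-interview = 528.9 − 507 ≈ 22

22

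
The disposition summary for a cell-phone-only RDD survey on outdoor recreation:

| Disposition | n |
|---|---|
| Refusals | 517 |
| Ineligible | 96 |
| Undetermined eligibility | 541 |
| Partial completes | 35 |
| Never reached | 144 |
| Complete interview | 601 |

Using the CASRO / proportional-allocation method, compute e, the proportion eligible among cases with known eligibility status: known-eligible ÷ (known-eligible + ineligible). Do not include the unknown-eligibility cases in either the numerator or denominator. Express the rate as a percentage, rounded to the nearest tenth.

Determined eligible → 601 + 35 + 517 + 144 = 1297
e = 1297 / (1297 + 96) = 1297 / 1393 = 0.9311

93.1%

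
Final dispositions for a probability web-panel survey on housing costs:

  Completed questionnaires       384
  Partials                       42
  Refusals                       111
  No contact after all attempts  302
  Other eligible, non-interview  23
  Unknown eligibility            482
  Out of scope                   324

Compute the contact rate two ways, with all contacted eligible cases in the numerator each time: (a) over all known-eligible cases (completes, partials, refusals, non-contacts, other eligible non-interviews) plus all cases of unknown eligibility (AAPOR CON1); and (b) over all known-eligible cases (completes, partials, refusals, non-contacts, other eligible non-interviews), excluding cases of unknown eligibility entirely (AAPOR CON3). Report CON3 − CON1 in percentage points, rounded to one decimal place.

Numerator → 384 + 42 + 111 + 23 = 560
Base → 384 + 42 + 111 + 302 + 23 + 482 = 1344
CON1 = 560 / 1344 = 0.4167
Base → 384 + 42 + 111 + 302 + 23 = 862
CON3 = 560 / 862 = 0.6497
Difference = 64.97 − 41.67 = 23.30 percentage points

23.3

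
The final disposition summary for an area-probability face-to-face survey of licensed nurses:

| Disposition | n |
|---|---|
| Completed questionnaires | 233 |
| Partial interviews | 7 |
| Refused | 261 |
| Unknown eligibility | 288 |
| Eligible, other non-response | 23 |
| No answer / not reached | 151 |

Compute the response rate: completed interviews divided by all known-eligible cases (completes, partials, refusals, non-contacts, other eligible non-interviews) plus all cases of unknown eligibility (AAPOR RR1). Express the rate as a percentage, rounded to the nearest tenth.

24.2%

Numerator = 233
Base = 233 + 7 + 261 + 151 + 23 + 288 = 963
RR1 = 233 / 963 = 0.2420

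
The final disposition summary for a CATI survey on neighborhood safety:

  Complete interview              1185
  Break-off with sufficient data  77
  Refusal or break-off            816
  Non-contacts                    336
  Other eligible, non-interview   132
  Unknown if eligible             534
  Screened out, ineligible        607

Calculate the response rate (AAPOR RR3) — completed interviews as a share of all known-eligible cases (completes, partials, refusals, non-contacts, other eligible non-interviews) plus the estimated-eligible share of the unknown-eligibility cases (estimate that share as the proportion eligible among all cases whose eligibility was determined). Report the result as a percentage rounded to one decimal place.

39.8%

Num: 1185
Eligible (known): 1185 + 77 + 816 + 336 + 132 = 2546
e = 2546 / (2546 + 607) = 2546 / 3153 = 0.8075
e × U: 0.8075 × 534 = 431.20
Denominator: 2546 + 431.20 = 2977.20
RR3 = 1185 / 2977.20 = 0.3980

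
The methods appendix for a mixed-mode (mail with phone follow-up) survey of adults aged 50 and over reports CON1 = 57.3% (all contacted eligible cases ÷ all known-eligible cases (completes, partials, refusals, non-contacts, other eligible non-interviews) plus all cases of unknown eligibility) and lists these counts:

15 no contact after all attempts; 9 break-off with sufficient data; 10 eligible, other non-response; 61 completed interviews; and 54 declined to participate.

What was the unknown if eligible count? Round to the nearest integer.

85

Num → 61 + 9 + 54 + 10 = 134
CON1 = 134 / D = 0.573
D = 134 / 0.573 = 233.9
Rest of base = 149
unknown if eligible = 233.9 − 149 ≈ 85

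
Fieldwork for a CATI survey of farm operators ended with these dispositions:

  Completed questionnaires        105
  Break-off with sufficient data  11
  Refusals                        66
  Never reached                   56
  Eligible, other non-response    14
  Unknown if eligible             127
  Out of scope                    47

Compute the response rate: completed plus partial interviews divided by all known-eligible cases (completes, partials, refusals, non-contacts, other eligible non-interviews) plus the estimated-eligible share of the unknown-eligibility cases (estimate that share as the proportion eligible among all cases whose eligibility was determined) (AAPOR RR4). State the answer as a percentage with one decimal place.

32.3%

Top = 105 + 11 = 116
Determined eligible = 105 + 11 + 66 + 56 + 14 = 252
e = 252 / (252 + 47) = 252 / 299 = 0.8428
Eligible share of unknowns = 0.8428 × 127 = 107.04
Base = 252 + 107.04 = 359.04
RR4 = 116 / 359.04 = 0.3231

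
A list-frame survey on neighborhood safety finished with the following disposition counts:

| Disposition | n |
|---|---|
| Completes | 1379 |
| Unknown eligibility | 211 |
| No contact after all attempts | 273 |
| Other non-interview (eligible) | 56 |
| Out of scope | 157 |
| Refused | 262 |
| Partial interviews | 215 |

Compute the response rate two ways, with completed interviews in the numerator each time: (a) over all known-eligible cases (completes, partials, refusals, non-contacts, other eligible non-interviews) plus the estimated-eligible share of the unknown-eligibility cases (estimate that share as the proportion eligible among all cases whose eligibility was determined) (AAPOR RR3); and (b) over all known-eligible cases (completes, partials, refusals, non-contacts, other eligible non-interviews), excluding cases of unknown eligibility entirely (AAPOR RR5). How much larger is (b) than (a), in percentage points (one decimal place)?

Numerator → 1379
Determined eligible → 1379 + 215 + 262 + 273 + 56 = 2185
e = 2185 / (2185 + 157) = 2185 / 2342 = 0.9330
Estimated eligible among unknowns → 0.9330 × 211 = 196.86
Base → 2185 + 196.86 = 2381.86
RR3 = 1379 / 2381.86 = 0.5790
Base → 1379 + 215 + 262 + 273 + 56 = 2185
RR5 = 1379 / 2185 = 0.6311
Difference = 63.11 − 57.90 = 5.21 percentage points

5.2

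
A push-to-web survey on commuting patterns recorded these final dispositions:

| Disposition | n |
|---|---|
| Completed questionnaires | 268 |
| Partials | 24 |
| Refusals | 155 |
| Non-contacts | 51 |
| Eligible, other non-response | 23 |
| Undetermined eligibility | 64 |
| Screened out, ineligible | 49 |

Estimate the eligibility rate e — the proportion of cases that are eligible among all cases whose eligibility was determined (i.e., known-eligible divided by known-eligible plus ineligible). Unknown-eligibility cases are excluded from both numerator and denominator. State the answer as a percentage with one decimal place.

91.4%

Determined eligible = 268 + 24 + 155 + 51 + 23 = 521
e = 521 / (521 + 49) = 521 / 570 = 0.9140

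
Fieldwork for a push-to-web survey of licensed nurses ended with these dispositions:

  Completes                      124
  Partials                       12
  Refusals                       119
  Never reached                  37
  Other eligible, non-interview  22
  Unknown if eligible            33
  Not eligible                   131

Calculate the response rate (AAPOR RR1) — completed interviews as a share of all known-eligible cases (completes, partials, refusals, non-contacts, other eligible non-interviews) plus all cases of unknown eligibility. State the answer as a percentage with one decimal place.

Num → 124
Base → 124 + 12 + 119 + 37 + 22 + 33 = 347
RR1 = 124 / 347 = 0.3573

35.7%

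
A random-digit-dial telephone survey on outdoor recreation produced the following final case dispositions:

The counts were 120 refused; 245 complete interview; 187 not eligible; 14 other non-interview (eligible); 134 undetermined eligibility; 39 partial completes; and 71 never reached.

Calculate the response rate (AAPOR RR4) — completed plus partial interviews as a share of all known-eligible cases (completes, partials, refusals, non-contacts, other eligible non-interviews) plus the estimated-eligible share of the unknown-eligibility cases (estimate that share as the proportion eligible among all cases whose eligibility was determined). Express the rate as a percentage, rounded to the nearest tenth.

48.5%

Num: 245 + 39 = 284
Known eligible: 245 + 39 + 120 + 71 + 14 = 489
e = 489 / (489 + 187) = 489 / 676 = 0.7234
Eligible share of unknowns: 0.7234 × 134 = 96.94
Denominator: 489 + 96.94 = 585.94
RR4 = 284 / 585.94 = 0.4847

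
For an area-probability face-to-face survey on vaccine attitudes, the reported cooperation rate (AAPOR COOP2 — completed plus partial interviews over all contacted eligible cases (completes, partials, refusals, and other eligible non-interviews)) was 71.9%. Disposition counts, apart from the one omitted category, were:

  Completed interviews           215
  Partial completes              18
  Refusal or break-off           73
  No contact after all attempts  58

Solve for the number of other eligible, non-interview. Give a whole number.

Numerator = 215 + 18 = 233
COOP2 = 233 / D = 0.719
D = 233 / 0.719 = 324.1
Remaining denominator categories sum to 306
other eligible, non-interview = 324.1 − 306 ≈ 18

18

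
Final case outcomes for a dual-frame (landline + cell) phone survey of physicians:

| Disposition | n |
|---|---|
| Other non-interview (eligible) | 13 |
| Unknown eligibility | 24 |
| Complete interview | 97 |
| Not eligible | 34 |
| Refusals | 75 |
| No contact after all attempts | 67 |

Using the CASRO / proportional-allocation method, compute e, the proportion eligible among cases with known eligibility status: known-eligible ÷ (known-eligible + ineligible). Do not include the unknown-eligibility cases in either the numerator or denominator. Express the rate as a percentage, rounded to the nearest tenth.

Determined eligible → 97 + 75 + 67 + 13 = 252
e = 252 / (252 + 34) = 252 / 286 = 0.8811

88.1%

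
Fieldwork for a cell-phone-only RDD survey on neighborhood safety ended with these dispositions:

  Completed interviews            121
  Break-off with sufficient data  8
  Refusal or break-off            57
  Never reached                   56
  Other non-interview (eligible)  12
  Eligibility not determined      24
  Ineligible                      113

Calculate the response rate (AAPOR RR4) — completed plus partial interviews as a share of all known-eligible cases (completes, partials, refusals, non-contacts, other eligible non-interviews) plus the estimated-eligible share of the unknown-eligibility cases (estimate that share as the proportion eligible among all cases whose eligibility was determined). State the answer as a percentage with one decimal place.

Top: 121 + 8 = 129
Determined eligible: 121 + 8 + 57 + 56 + 12 = 254
e = 254 / (254 + 113) = 254 / 367 = 0.6921
e × U: 0.6921 × 24 = 16.61
Denominator: 254 + 16.61 = 270.61
RR4 = 129 / 270.61 = 0.4767

47.7%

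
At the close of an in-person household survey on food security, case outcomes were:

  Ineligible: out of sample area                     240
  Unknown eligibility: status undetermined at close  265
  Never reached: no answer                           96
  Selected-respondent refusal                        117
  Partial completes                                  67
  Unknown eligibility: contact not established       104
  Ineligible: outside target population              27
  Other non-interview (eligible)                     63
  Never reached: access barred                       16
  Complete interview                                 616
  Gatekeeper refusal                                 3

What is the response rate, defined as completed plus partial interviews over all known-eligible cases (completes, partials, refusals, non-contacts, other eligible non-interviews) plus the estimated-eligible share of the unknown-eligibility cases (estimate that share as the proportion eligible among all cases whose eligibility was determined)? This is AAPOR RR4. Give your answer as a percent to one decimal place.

53.9%

Declined to participate = 3 + 117 = 120
Non-contacts = 96 + 16 = 112
Undetermined eligibility = 104 + 265 = 369
Ineligible = 27 + 240 = 267
Top = 616 + 67 = 683
Determined eligible = 616 + 67 + 120 + 112 + 63 = 978
e = 978 / (978 + 267) = 978 / 1245 = 0.7855
Estimated eligible among unknowns = 0.7855 × 369 = 289.85
Base = 978 + 289.85 = 1267.85
RR4 = 683 / 1267.85 = 0.5387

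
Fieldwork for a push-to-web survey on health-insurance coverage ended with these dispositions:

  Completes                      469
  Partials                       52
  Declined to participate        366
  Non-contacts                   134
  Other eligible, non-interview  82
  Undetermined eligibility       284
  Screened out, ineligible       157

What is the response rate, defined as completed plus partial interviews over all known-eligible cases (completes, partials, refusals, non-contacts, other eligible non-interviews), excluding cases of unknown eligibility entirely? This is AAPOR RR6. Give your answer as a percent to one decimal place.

Numerator: 469 + 52 = 521
Denominator: 469 + 52 + 366 + 134 + 82 = 1103
RR6 = 521 / 1103 = 0.4723

47.2%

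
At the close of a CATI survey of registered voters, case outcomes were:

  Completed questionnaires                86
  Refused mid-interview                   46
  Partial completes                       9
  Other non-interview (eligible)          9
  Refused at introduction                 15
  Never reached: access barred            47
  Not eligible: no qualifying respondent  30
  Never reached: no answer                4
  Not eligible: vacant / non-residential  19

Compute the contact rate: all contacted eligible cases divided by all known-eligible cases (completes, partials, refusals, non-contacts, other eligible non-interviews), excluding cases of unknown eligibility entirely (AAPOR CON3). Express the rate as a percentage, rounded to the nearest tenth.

76.4%

Refusals = 15 + 46 = 61
Non-contacts = 4 + 47 = 51
Not eligible = 30 + 19 = 49
Top → 86 + 9 + 61 + 9 = 165
Denom → 86 + 9 + 61 + 51 + 9 = 216
CON3 = 165 / 216 = 0.7639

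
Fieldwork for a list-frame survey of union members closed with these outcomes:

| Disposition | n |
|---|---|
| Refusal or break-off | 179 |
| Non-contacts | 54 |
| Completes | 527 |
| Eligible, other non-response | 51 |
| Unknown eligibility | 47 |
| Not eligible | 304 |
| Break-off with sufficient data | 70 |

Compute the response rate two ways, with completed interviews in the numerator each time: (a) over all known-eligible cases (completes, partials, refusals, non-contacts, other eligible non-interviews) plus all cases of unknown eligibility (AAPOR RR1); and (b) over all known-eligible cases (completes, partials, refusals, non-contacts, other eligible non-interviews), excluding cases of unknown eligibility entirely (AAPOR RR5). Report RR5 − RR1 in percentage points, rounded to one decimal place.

3.0

Top → 527
Base → 527 + 70 + 179 + 54 + 51 + 47 = 928
RR1 = 527 / 928 = 0.5679
Base → 527 + 70 + 179 + 54 + 51 = 881
RR5 = 527 / 881 = 0.5982
Difference = 59.82 − 56.79 = 3.03 percentage points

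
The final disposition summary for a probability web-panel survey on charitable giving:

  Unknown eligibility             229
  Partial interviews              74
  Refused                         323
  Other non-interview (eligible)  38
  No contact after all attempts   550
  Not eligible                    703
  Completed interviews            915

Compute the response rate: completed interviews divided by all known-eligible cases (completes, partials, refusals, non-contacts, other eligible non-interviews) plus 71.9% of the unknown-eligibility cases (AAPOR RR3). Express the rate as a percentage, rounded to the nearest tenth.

44.3%

Num: 915
Known eligible: 915 + 74 + 323 + 550 + 38 = 1900
Eligible share of unknowns: 0.7190 × 229 = 164.65
Denominator: 1900 + 164.65 = 2064.65
RR3 = 915 / 2064.65 = 0.4432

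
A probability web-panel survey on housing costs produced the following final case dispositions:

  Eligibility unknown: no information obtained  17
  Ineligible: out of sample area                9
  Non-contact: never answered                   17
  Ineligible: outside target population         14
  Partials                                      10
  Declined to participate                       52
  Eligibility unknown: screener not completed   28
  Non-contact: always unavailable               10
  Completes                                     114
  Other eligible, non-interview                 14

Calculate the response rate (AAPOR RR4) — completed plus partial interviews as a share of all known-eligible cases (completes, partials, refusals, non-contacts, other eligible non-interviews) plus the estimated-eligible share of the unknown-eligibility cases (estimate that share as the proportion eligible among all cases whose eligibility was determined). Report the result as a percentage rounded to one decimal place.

Non-contacts = 17 + 10 = 27
Unknown eligibility = 28 + 17 = 45
Screened out, ineligible = 14 + 9 = 23
Numerator = 114 + 10 = 124
Eligible (known) = 114 + 10 + 52 + 27 + 14 = 217
e = 217 / (217 + 23) = 217 / 240 = 0.9042
Estimated eligible among unknowns = 0.9042 × 45 = 40.69
Denominator = 217 + 40.69 = 257.69
RR4 = 124 / 257.69 = 0.4812

48.1%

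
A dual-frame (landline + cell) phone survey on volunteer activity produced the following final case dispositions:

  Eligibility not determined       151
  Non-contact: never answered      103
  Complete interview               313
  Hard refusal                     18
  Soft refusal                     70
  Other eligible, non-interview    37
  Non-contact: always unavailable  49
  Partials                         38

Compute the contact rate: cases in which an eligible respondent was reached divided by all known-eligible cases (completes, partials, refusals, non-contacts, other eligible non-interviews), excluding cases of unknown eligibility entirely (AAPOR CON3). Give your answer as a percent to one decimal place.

Declined to participate = 18 + 70 = 88
No answer / not reached = 103 + 49 = 152
Numerator: 313 + 38 + 88 + 37 = 476
Base: 313 + 38 + 88 + 152 + 37 = 628
CON3 = 476 / 628 = 0.7580

75.8%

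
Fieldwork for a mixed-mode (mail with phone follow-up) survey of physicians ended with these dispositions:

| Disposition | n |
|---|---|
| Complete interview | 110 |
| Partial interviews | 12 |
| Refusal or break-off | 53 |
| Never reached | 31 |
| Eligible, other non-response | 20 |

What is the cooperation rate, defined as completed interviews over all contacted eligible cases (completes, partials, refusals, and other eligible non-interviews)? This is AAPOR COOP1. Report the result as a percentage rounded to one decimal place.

Top → 110
Denominator → 110 + 12 + 53 + 20 = 195
COOP1 = 110 / 195 = 0.5641

56.4%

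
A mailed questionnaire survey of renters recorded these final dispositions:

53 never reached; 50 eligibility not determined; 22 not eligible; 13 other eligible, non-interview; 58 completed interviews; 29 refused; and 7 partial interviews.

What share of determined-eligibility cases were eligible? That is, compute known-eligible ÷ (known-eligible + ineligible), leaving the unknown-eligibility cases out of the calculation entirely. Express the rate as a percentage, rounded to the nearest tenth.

87.9%

Eligible (known) = 58 + 7 + 29 + 53 + 13 = 160
e = 160 / (160 + 22) = 160 / 182 = 0.8791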